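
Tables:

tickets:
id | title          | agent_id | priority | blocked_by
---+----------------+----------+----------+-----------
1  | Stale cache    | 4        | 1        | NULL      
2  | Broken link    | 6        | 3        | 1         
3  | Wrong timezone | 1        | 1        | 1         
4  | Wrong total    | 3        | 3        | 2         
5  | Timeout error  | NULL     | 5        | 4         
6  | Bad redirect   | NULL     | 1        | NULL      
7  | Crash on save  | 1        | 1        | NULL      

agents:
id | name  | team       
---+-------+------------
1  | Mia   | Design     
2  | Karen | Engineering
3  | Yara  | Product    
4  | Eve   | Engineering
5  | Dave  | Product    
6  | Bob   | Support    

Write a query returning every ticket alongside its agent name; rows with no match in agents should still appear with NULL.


LEFT JOIN keeps every row from tickets (the left table); where agent_id has no match in agents, the agent columns become NULL. Walk through each ticket:
  - ticket 1 (Stale cache): agent_id=4 -> matches Eve
  - ticket 2 (Broken link): agent_id=6 -> matches Bob
  - ticket 3 (Wrong timezone): agent_id=1 -> matches Mia
  - ticket 4 (Wrong total): agent_id=3 -> matches Yara
  - ticket 5 (Timeout error): agent_id=NULL, no match -> kept with NULL
  - ticket 6 (Bad redirect): agent_id=NULL, no match -> kept with NULL
  - ticket 7 (Crash on save): agent_id=1 -> matches Mia
All 7 rows appear; 2 have NULL agent.

SQL:
SELECT a.title, b.name AS agent
FROM tickets a
LEFT JOIN agents b ON a.agent_id = b.id

Result:
title          | agent
---------------+------
Stale cache    | Eve  
Broken link    | Bob  
Wrong timezone | Mia  
Wrong total    | Yara 
Timeout error  | NULL 
Bad redirect   | NULL 
Crash on save  | Mia  


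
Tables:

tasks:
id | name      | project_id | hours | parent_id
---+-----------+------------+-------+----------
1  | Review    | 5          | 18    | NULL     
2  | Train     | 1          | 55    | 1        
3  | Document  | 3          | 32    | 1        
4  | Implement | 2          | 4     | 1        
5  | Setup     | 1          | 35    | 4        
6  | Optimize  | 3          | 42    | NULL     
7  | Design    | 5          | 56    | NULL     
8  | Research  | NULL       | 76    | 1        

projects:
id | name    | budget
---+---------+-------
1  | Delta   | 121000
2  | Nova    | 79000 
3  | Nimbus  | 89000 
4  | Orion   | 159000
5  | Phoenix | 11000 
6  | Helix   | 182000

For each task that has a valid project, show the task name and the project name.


INNER JOIN keeps only tasks rows whose project_id matches an id in projects. Walk through each task:
  - task 1 (Review): project_id=5 -> matches Phoenix
  - task 2 (Train): project_id=1 -> matches Delta
  - task 3 (Document): project_id=3 -> matches Nimbus
  - task 4 (Implement): project_id=2 -> matches Nova
  - task 5 (Setup): project_id=1 -> matches Delta
  - task 6 (Optimize): project_id=3 -> matches Nimbus
  - task 7 (Design): project_id=5 -> matches Phoenix
  - task 8 (Research): project_id=NULL, no match -> dropped
So 1 of 8 rows is dropped.

SQL:
SELECT a.name, b.name AS project
FROM tasks a
INNER JOIN projects b ON a.project_id = b.id

Result:
name      | project
----------+--------
Review    | Phoenix
Train     | Delta  
Document  | Nimbus 
Implement | Nova   
Setup     | Delta  
Optimize  | Nimbus 
Design    | Phoenix


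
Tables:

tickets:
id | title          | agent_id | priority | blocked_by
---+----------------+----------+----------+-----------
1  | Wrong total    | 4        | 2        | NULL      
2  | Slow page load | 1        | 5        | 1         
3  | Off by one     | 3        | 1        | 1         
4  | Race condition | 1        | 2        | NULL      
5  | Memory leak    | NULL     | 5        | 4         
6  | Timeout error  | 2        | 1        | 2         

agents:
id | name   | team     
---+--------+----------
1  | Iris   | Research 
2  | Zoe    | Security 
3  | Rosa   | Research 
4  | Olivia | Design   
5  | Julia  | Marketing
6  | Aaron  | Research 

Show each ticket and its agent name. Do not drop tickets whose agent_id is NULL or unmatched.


LEFT JOIN keeps every row from tickets (the left table); where agent_id has no match in agents, the agent columns become NULL. Walk through each ticket:
  - ticket 1 (Wrong total): agent_id=4 -> matches Olivia
  - ticket 2 (Slow page load): agent_id=1 -> matches Iris
  - ticket 3 (Off by one): agent_id=3 -> matches Rosa
  - ticket 4 (Race condition): agent_id=1 -> matches Iris
  - ticket 5 (Memory leak): agent_id=NULL, no match -> kept with NULL
  - ticket 6 (Timeout error): agent_id=2 -> matches Zoe
All 6 rows appear; 1 has NULL agent.

SQL:
SELECT a.title, b.name AS agent
FROM tickets a
LEFT JOIN agents b ON a.agent_id = b.id

Result:
title          | agent 
---------------+-------
Wrong total    | Olivia
Slow page load | Iris  
Off by one     | Rosa  
Race condition | Iris  
Memory leak    | NULL  
Timeout error  | Zoe   


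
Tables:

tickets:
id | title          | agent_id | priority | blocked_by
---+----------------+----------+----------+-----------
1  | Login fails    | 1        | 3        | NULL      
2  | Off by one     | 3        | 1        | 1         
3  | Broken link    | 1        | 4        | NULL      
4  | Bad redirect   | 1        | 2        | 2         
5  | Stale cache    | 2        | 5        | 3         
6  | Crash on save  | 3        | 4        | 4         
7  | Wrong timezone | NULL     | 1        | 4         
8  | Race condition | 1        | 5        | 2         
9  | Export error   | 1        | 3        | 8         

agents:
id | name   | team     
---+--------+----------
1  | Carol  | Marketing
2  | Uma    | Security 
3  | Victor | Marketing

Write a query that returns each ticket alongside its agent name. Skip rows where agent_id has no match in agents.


INNER JOIN keeps only tickets rows whose agent_id matches an id in agents. Walk through each ticket:
  - ticket 1 (Login fails): agent_id=1 -> matches Carol
  - ticket 2 (Off by one): agent_id=3 -> matches Victor
  - ticket 3 (Broken link): agent_id=1 -> matches Carol
  - ticket 4 (Bad redirect): agent_id=1 -> matches Carol
  - ticket 5 (Stale cache): agent_id=2 -> matches Uma
  - ticket 6 (Crash on save): agent_id=3 -> matches Victor
  - ticket 7 (Wrong timezone): agent_id=NULL, no match -> dropped
  - ticket 8 (Race condition): agent_id=1 -> matches Carol
  - ticket 9 (Export error): agent_id=1 -> matches Carol
So 1 of 9 rows is dropped.

SQL:
SELECT a.title, b.name AS agent
FROM tickets a
INNER JOIN agents b ON a.agent_id = b.id

Result:
title          | agent 
---------------+-------
Login fails    | Carol 
Off by one     | Victor
Broken link    | Carol 
Bad redirect   | Carol 
Stale cache    | Uma   
Crash on save  | Victor
Race condition | Carol 
Export error   | Carol 


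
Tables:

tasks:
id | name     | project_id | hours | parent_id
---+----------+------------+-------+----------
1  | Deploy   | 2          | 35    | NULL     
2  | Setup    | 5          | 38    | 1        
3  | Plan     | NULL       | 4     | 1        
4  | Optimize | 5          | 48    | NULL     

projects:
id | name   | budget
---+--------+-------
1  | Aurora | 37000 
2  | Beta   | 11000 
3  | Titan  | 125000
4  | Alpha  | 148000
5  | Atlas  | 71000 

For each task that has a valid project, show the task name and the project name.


INNER JOIN keeps only tasks rows whose project_id matches an id in projects. Walk through each task:
  - task 1 (Deploy): project_id=2 -> matches Beta
  - task 2 (Setup): project_id=5 -> matches Atlas
  - task 3 (Plan): project_id=NULL, no match -> dropped
  - task 4 (Optimize): project_id=5 -> matches Atlas
So 1 of 4 rows is dropped.

SQL:
SELECT a.name, b.name AS project
FROM tasks a
INNER JOIN projects b ON a.project_id = b.id

Result:
name     | project
---------+--------
Deploy   | Beta   
Setup    | Atlas  
Optimize | Atlas  


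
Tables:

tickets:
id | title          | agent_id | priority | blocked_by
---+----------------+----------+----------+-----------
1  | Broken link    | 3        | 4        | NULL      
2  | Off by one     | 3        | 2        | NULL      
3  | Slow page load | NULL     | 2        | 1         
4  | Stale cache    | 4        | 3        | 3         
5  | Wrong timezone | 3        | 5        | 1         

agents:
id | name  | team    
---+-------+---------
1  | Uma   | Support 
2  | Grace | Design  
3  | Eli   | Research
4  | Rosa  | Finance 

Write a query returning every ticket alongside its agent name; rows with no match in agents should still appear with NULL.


LEFT JOIN keeps every row from tickets (the left table); where agent_id has no match in agents, the agent columns become NULL. Walk through each ticket:
  - ticket 1 (Broken link): agent_id=3 -> matches Eli
  - ticket 2 (Off by one): agent_id=3 -> matches Eli
  - ticket 3 (Slow page load): agent_id=NULL, no match -> kept with NULL
  - ticket 4 (Stale cache): agent_id=4 -> matches Rosa
  - ticket 5 (Wrong timezone): agent_id=3 -> matches Eli
All 5 rows appear; 1 has NULL agent.

SQL:
SELECT a.title, b.name AS agent
FROM tickets a
LEFT JOIN agents b ON a.agent_id = b.id

Result:
title          | agent
---------------+------
Broken link    | Eli  
Off by one     | Eli  
Slow page load | NULL 
Stale cache    | Rosa 
Wrong timezone | Eli  


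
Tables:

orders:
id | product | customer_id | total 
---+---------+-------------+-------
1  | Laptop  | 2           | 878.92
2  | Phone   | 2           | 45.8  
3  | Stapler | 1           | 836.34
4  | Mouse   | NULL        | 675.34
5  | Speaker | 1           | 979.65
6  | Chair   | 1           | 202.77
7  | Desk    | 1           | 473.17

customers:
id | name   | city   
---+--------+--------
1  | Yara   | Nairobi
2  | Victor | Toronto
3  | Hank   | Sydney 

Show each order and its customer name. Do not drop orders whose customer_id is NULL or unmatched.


LEFT JOIN keeps every row from orders (the left table); where customer_id has no match in customers, the customer columns become NULL. Walk through each order:
  - order 1 (Laptop): customer_id=2 -> matches Victor
  - order 2 (Phone): customer_id=2 -> matches Victor
  - order 3 (Stapler): customer_id=1 -> matches Yara
  - order 4 (Mouse): customer_id=NULL, no match -> kept with NULL
  - order 5 (Speaker): customer_id=1 -> matches Yara
  - order 6 (Chair): customer_id=1 -> matches Yara
  - order 7 (Desk): customer_id=1 -> matches Yara
All 7 rows appear; 1 has NULL customer.

SQL:
SELECT a.product, b.name AS customer
FROM orders a
LEFT JOIN customers b ON a.customer_id = b.id

Result:
product | customer
--------+---------
Laptop  | Victor  
Phone   | Victor  
Stapler | Yara    
Mouse   | NULL    
Speaker | Yara    
Chair   | Yara    
Desk    | Yara    


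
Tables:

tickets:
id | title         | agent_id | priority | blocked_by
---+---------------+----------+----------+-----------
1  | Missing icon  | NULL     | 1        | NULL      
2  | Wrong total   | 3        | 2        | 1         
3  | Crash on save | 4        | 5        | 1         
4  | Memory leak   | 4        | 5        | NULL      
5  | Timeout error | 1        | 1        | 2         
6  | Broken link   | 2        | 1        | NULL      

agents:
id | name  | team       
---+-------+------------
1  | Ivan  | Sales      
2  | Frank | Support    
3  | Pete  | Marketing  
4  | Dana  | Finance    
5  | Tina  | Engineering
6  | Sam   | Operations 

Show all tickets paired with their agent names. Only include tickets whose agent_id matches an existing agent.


INNER JOIN keeps only tickets rows whose agent_id matches an id in agents. Walk through each ticket:
  - ticket 1 (Missing icon): agent_id=NULL, no match -> dropped
  - ticket 2 (Wrong total): agent_id=3 -> matches Pete
  - ticket 3 (Crash on save): agent_id=4 -> matches Dana
  - ticket 4 (Memory leak): agent_id=4 -> matches Dana
  - ticket 5 (Timeout error): agent_id=1 -> matches Ivan
  - ticket 6 (Broken link): agent_id=2 -> matches Frank
So 1 of 6 rows is dropped.

SQL:
SELECT a.title, b.name AS agent
FROM tickets a
INNER JOIN agents b ON a.agent_id = b.id

Result:
title         | agent
--------------+------
Wrong total   | Pete 
Crash on save | Dana 
Memory leak   | Dana 
Timeout error | Ivan 
Broken link   | Frank


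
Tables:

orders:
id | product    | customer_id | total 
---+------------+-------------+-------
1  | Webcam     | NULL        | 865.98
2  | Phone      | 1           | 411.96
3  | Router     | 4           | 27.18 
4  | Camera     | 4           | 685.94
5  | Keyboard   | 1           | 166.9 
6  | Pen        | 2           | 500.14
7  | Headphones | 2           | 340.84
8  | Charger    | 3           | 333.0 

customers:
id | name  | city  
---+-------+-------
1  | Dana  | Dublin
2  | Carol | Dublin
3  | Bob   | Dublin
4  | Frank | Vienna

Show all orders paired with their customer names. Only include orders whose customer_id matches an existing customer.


INNER JOIN keeps only orders rows whose customer_id matches an id in customers. Walk through each order:
  - order 1 (Webcam): customer_id=NULL, no match -> dropped
  - order 2 (Phone): customer_id=1 -> matches Dana
  - order 3 (Router): customer_id=4 -> matches Frank
  - order 4 (Camera): customer_id=4 -> matches Frank
  - order 5 (Keyboard): customer_id=1 -> matches Dana
  - order 6 (Pen): customer_id=2 -> matches Carol
  - order 7 (Headphones): customer_id=2 -> matches Carol
  - order 8 (Charger): customer_id=3 -> matches Bob
So 1 of 8 rows is dropped.

SQL:
SELECT a.product, b.name AS customer
FROM orders a
INNER JOIN customers b ON a.customer_id = b.id

Result:
product    | customer
-----------+---------
Phone      | Dana    
Router     | Frank   
Camera     | Frank   
Keyboard   | Dana    
Pen        | Carol   
Headphones | Carol   
Charger    | Bob     


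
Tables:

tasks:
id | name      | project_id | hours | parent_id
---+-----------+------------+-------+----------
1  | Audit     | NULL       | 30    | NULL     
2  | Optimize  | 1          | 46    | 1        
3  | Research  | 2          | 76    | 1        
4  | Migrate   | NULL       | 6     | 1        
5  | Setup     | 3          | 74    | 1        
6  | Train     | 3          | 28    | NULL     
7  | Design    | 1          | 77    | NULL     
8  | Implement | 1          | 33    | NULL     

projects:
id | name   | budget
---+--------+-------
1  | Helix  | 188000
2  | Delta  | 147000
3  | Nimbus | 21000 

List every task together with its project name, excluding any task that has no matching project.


INNER JOIN keeps only tasks rows whose project_id matches an id in projects. Walk through each task:
  - task 1 (Audit): project_id=NULL, no match -> dropped
  - task 2 (Optimize): project_id=1 -> matches Helix
  - task 3 (Research): project_id=2 -> matches Delta
  - task 4 (Migrate): project_id=NULL, no match -> dropped
  - task 5 (Setup): project_id=3 -> matches Nimbus
  - task 6 (Train): project_id=3 -> matches Nimbus
  - task 7 (Design): project_id=1 -> matches Helix
  - task 8 (Implement): project_id=1 -> matches Helix
So 2 of 8 rows are dropped.

SQL:
SELECT a.name, b.name AS project
FROM tasks a
INNER JOIN projects b ON a.project_id = b.id

Result:
name      | project
----------+--------
Optimize  | Helix  
Research  | Delta  
Setup     | Nimbus 
Train     | Nimbus 
Design    | Helix  
Implement | Helix  


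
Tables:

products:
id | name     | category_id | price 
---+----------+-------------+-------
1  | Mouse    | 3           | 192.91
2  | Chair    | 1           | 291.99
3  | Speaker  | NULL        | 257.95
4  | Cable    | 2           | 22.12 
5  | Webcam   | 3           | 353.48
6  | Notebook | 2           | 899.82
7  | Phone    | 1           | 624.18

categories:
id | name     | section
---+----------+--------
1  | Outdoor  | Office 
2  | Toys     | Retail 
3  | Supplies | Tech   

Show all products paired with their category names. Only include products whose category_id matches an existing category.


INNER JOIN keeps only products rows whose category_id matches an id in categories. Walk through each product:
  - product 1 (Mouse): category_id=3 -> matches Supplies
  - product 2 (Chair): category_id=1 -> matches Outdoor
  - product 3 (Speaker): category_id=NULL, no match -> dropped
  - product 4 (Cable): category_id=2 -> matches Toys
  - product 5 (Webcam): category_id=3 -> matches Supplies
  - product 6 (Notebook): category_id=2 -> matches Toys
  - product 7 (Phone): category_id=1 -> matches Outdoor
So 1 of 7 rows is dropped.

SQL:
SELECT a.name, b.name AS category
FROM products a
INNER JOIN categories b ON a.category_id = b.id

Result:
name     | category
---------+---------
Mouse    | Supplies
Chair    | Outdoor 
Cable    | Toys    
Webcam   | Supplies
Notebook | Toys    
Phone    | Outdoor 


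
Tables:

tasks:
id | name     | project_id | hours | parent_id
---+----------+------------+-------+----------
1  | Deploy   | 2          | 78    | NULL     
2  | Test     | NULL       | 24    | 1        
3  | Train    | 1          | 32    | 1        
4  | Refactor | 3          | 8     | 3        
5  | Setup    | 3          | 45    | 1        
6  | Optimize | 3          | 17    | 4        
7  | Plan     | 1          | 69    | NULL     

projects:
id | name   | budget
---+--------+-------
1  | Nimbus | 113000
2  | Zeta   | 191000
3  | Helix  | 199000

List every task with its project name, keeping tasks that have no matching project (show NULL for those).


LEFT JOIN keeps every row from tasks (the left table); where project_id has no match in projects, the project columns become NULL. Walk through each task:
  - task 1 (Deploy): project_id=2 -> matches Zeta
  - task 2 (Test): project_id=NULL, no match -> kept with NULL
  - task 3 (Train): project_id=1 -> matches Nimbus
  - task 4 (Refactor): project_id=3 -> matches Helix
  - task 5 (Setup): project_id=3 -> matches Helix
  - task 6 (Optimize): project_id=3 -> matches Helix
  - task 7 (Plan): project_id=1 -> matches Nimbus
All 7 rows appear; 1 has NULL project.

SQL:
SELECT a.name, b.name AS project
FROM tasks a
LEFT JOIN projects b ON a.project_id = b.id

Result:
name     | project
---------+--------
Deploy   | Zeta   
Test     | NULL   
Train    | Nimbus 
Refactor | Helix  
Setup    | Helix  
Optimize | Helix  
Plan     | Nimbus 


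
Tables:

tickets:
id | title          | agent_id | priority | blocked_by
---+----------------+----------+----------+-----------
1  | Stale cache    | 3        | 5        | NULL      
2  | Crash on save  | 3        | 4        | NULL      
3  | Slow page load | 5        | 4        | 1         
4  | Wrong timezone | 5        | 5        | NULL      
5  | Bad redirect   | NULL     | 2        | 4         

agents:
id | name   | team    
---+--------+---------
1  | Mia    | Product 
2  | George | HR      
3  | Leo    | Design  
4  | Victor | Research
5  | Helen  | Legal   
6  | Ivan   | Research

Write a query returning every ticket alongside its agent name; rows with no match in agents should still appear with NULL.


LEFT JOIN keeps every row from tickets (the left table); where agent_id has no match in agents, the agent columns become NULL. Walk through each ticket:
  - ticket 1 (Stale cache): agent_id=3 -> matches Leo
  - ticket 2 (Crash on save): agent_id=3 -> matches Leo
  - ticket 3 (Slow page load): agent_id=5 -> matches Helen
  - ticket 4 (Wrong timezone): agent_id=5 -> matches Helen
  - ticket 5 (Bad redirect): agent_id=NULL, no match -> kept with NULL
All 5 rows appear; 1 has NULL agent.

SQL:
SELECT a.title, b.name AS agent
FROM tickets a
LEFT JOIN agents b ON a.agent_id = b.id

Result:
title          | agent
---------------+------
Stale cache    | Leo  
Crash on save  | Leo  
Slow page load | Helen
Wrong timezone | Helen
Bad redirect   | NULL 


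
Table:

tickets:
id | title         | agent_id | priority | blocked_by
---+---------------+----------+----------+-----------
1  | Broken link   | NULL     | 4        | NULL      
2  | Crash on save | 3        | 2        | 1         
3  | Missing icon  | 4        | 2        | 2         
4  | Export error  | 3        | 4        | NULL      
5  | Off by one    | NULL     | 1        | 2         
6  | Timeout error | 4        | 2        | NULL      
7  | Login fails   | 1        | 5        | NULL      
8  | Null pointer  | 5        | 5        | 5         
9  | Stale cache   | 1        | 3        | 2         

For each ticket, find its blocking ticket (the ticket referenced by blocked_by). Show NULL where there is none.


This is a self-join: tickets is joined to a second copy of itself, matching each row's blocked_by to another row's id. Use LEFT JOIN so rows with blocked_by=NULL are kept.
  - ticket 1 (Broken link): blocked_by=NULL -> NULL
  - ticket 2 (Crash on save): blocked_by=1 -> Broken link
  - ticket 3 (Missing icon): blocked_by=2 -> Crash on save
  - ticket 4 (Export error): blocked_by=NULL -> NULL
  - ticket 5 (Off by one): blocked_by=2 -> Crash on save
  - ticket 6 (Timeout error): blocked_by=NULL -> NULL
  - ticket 7 (Login fails): blocked_by=NULL -> NULL
  - ticket 8 (Null pointer): blocked_by=5 -> Off by one
  - ticket 9 (Stale cache): blocked_by=2 -> Crash on save

SQL:
SELECT a.title AS item, b.title AS blocked_by
FROM tickets a
LEFT JOIN tickets b ON a.blocked_by = b.id

Result:
item          | blocked_by   
--------------+--------------
Broken link   | NULL         
Crash on save | Broken link  
Missing icon  | Crash on save
Export error  | NULL         
Off by one    | Crash on save
Timeout error | NULL         
Login fails   | NULL         
Null pointer  | Off by one   
Stale cache   | Crash on save


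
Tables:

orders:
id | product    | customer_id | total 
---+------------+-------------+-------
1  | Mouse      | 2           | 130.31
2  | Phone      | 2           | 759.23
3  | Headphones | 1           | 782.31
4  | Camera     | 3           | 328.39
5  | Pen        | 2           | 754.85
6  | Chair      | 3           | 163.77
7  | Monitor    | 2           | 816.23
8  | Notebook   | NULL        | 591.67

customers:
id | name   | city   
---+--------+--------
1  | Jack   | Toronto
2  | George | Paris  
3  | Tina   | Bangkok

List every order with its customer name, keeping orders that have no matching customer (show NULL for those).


LEFT JOIN keeps every row from orders (the left table); where customer_id has no match in customers, the customer columns become NULL. Walk through each order:
  - order 1 (Mouse): customer_id=2 -> matches George
  - order 2 (Phone): customer_id=2 -> matches George
  - order 3 (Headphones): customer_id=1 -> matches Jack
  - order 4 (Camera): customer_id=3 -> matches Tina
  - order 5 (Pen): customer_id=2 -> matches George
  - order 6 (Chair): customer_id=3 -> matches Tina
  - order 7 (Monitor): customer_id=2 -> matches George
  - order 8 (Notebook): customer_id=NULL, no match -> kept with NULL
All 8 rows appear; 1 has NULL customer.

SQL:
SELECT a.product, b.name AS customer
FROM orders a
LEFT JOIN customers b ON a.customer_id = b.id

Result:
product    | customer
-----------+---------
Mouse      | George  
Phone      | George  
Headphones | Jack    
Camera     | Tina    
Pen        | George  
Chair      | Tina    
Monitor    | George  
Notebook   | NULL    


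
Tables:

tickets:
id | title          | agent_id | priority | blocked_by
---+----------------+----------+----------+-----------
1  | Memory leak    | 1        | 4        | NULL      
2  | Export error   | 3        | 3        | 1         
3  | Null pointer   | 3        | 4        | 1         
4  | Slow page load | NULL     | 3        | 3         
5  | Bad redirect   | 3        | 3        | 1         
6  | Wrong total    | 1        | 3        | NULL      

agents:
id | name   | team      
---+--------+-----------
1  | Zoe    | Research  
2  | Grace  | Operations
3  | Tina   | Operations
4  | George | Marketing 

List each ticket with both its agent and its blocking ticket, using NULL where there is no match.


Two LEFT JOINs from the same base table tickets: one to agents via agent_id, one to tickets itself via blocked_by. Both are LEFT so every ticket is preserved.
Match against agents:
  - ticket 1 (Memory leak): agent_id=1 -> matches Zoe
  - ticket 2 (Export error): agent_id=3 -> matches Tina
  - ticket 3 (Null pointer): agent_id=3 -> matches Tina
  - ticket 4 (Slow page load): agent_id=NULL, no match -> kept with NULL
  - ticket 5 (Bad redirect): agent_id=3 -> matches Tina
  - ticket 6 (Wrong total): agent_id=1 -> matches Zoe
Match against tickets (self):
  - ticket 1 (Memory leak): blocked_by=NULL -> NULL
  - ticket 2 (Export error): blocked_by=1 -> Memory leak
  - ticket 3 (Null pointer): blocked_by=1 -> Memory leak
  - ticket 4 (Slow page load): blocked_by=3 -> Null pointer
  - ticket 5 (Bad redirect): blocked_by=1 -> Memory leak
  - ticket 6 (Wrong total): blocked_by=NULL -> NULL

SQL:
SELECT a.title, b.name AS agent, c.title AS blocked_by
FROM tickets a
LEFT JOIN agents b ON a.agent_id = b.id
LEFT JOIN tickets c ON a.blocked_by = c.id

Result:
title          | agent | blocked_by  
---------------+-------+-------------
Memory leak    | Zoe   | NULL        
Export error   | Tina  | Memory leak 
Null pointer   | Tina  | Memory leak 
Slow page load | NULL  | Null pointer
Bad redirect   | Tina  | Memory leak 
Wrong total    | Zoe   | NULL        


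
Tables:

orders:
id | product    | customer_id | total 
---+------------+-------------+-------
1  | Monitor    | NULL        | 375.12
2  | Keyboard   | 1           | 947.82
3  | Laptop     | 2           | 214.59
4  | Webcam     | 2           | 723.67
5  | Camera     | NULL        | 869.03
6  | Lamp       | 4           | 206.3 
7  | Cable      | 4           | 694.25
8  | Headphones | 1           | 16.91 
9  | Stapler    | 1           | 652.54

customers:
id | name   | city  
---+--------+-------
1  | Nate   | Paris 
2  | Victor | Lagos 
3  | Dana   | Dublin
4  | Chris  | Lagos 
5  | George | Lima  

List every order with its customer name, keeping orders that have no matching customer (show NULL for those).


LEFT JOIN keeps every row from orders (the left table); where customer_id has no match in customers, the customer columns become NULL. Walk through each order:
  - order 1 (Monitor): customer_id=NULL, no match -> kept with NULL
  - order 2 (Keyboard): customer_id=1 -> matches Nate
  - order 3 (Laptop): customer_id=2 -> matches Victor
  - order 4 (Webcam): customer_id=2 -> matches Victor
  - order 5 (Camera): customer_id=NULL, no match -> kept with NULL
  - order 6 (Lamp): customer_id=4 -> matches Chris
  - order 7 (Cable): customer_id=4 -> matches Chris
  - order 8 (Headphones): customer_id=1 -> matches Nate
  - order 9 (Stapler): customer_id=1 -> matches Nate
All 9 rows appear; 2 have NULL customer.

SQL:
SELECT a.product, b.name AS customer
FROM orders a
LEFT JOIN customers b ON a.customer_id = b.id

Result:
product    | customer
-----------+---------
Monitor    | NULL    
Keyboard   | Nate    
Laptop     | Victor  
Webcam     | Victor  
Camera     | NULL    
Lamp       | Chris   
Cable      | Chris   
Headphones | Nate    
Stapler    | Nate    


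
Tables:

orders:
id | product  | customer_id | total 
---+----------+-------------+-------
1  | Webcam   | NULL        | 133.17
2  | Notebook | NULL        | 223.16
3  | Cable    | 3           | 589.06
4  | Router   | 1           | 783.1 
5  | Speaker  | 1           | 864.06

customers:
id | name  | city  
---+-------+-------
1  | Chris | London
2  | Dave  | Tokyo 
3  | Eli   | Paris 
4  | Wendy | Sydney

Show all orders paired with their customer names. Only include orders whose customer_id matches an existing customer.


INNER JOIN keeps only orders rows whose customer_id matches an id in customers. Walk through each order:
  - order 1 (Webcam): customer_id=NULL, no match -> dropped
  - order 2 (Notebook): customer_id=NULL, no match -> dropped
  - order 3 (Cable): customer_id=3 -> matches Eli
  - order 4 (Router): customer_id=1 -> matches Chris
  - order 5 (Speaker): customer_id=1 -> matches Chris
So 2 of 5 rows are dropped.

SQL:
SELECT a.product, b.name AS customer
FROM orders a
INNER JOIN customers b ON a.customer_id = b.id

Result:
product | customer
--------+---------
Cable   | Eli     
Router  | Chris   
Speaker | Chris   


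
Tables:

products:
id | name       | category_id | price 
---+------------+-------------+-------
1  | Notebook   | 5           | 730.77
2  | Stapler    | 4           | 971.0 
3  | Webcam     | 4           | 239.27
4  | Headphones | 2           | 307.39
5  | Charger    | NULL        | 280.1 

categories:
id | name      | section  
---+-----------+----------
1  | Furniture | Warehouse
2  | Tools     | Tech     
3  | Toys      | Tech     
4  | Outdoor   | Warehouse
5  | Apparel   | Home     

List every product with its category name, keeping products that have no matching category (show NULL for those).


LEFT JOIN keeps every row from products (the left table); where category_id has no match in categories, the category columns become NULL. Walk through each product:
  - product 1 (Notebook): category_id=5 -> matches Apparel
  - product 2 (Stapler): category_id=4 -> matches Outdoor
  - product 3 (Webcam): category_id=4 -> matches Outdoor
  - product 4 (Headphones): category_id=2 -> matches Tools
  - product 5 (Charger): category_id=NULL, no match -> kept with NULL
All 5 rows appear; 1 has NULL category.

SQL:
SELECT a.name, b.name AS category
FROM products a
LEFT JOIN categories b ON a.category_id = b.id

Result:
name       | category
-----------+---------
Notebook   | Apparel 
Stapler    | Outdoor 
Webcam     | Outdoor 
Headphones | Tools   
Charger    | NULL    


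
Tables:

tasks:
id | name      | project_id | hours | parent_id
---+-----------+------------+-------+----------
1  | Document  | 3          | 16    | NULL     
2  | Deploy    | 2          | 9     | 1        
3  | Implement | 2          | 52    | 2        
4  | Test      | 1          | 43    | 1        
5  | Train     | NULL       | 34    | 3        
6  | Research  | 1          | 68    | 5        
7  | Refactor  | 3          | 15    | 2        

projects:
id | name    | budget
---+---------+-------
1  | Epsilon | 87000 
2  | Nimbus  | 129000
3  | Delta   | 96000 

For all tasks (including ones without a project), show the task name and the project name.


LEFT JOIN keeps every row from tasks (the left table); where project_id has no match in projects, the project columns become NULL. Walk through each task:
  - task 1 (Document): project_id=3 -> matches Delta
  - task 2 (Deploy): project_id=2 -> matches Nimbus
  - task 3 (Implement): project_id=2 -> matches Nimbus
  - task 4 (Test): project_id=1 -> matches Epsilon
  - task 5 (Train): project_id=NULL, no match -> kept with NULL
  - task 6 (Research): project_id=1 -> matches Epsilon
  - task 7 (Refactor): project_id=3 -> matches Delta
All 7 rows appear; 1 has NULL project.

SQL:
SELECT a.name, b.name AS project
FROM tasks a
LEFT JOIN projects b ON a.project_id = b.id

Result:
name      | project
----------+--------
Document  | Delta  
Deploy    | Nimbus 
Implement | Nimbus 
Test      | Epsilon
Train     | NULL   
Research  | Epsilon
Refactor  | Delta  


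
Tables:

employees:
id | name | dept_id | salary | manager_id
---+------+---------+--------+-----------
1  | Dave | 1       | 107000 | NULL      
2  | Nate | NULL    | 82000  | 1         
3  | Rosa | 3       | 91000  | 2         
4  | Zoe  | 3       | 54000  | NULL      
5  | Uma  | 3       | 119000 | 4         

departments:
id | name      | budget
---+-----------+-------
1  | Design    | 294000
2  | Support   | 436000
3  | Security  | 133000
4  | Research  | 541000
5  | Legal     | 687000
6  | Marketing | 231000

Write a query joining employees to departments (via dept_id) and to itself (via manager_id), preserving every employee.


Two LEFT JOINs from the same base table employees: one to departments via dept_id, one to employees itself via manager_id. Both are LEFT so every employee is preserved.
Match against departments:
  - employee 1 (Dave): dept_id=1 -> matches Design
  - employee 2 (Nate): dept_id=NULL, no match -> kept with NULL
  - employee 3 (Rosa): dept_id=3 -> matches Security
  - employee 4 (Zoe): dept_id=3 -> matches Security
  - employee 5 (Uma): dept_id=3 -> matches Security
Match against employees (self):
  - employee 1 (Dave): manager_id=NULL -> NULL
  - employee 2 (Nate): manager_id=1 -> Dave
  - employee 3 (Rosa): manager_id=2 -> Nate
  - employee 4 (Zoe): manager_id=NULL -> NULL
  - employee 5 (Uma): manager_id=4 -> Zoe

SQL:
SELECT a.name, b.name AS department, c.name AS manager
FROM employees a
LEFT JOIN departments b ON a.dept_id = b.id
LEFT JOIN employees c ON a.manager_id = c.id

Result:
name | department | manager
-----+------------+--------
Dave | Design     | NULL   
Nate | NULL       | Dave   
Rosa | Security   | Nate   
Zoe  | Security   | NULL   
Uma  | Security   | Zoe    


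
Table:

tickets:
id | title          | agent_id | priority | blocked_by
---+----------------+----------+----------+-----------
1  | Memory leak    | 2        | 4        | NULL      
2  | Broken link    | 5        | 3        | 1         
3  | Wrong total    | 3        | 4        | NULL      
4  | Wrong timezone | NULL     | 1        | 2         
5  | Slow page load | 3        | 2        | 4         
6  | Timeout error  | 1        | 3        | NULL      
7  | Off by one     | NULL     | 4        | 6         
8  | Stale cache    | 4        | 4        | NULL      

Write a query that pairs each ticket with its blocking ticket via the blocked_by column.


This is a self-join: tickets is joined to a second copy of itself, matching each row's blocked_by to another row's id. Use LEFT JOIN so rows with blocked_by=NULL are kept.
  - ticket 1 (Memory leak): blocked_by=NULL -> NULL
  - ticket 2 (Broken link): blocked_by=1 -> Memory leak
  - ticket 3 (Wrong total): blocked_by=NULL -> NULL
  - ticket 4 (Wrong timezone): blocked_by=2 -> Broken link
  - ticket 5 (Slow page load): blocked_by=4 -> Wrong timezone
  - ticket 6 (Timeout error): blocked_by=NULL -> NULL
  - ticket 7 (Off by one): blocked_by=6 -> Timeout error
  - ticket 8 (Stale cache): blocked_by=NULL -> NULL

SQL:
SELECT a.title AS item, b.title AS blocked_by
FROM tickets a
LEFT JOIN tickets b ON a.blocked_by = b.id

Result:
item           | blocked_by    
---------------+---------------
Memory leak    | NULL          
Broken link    | Memory leak   
Wrong total    | NULL          
Wrong timezone | Broken link   
Slow page load | Wrong timezone
Timeout error  | NULL          
Off by one     | Timeout error 
Stale cache    | NULL          


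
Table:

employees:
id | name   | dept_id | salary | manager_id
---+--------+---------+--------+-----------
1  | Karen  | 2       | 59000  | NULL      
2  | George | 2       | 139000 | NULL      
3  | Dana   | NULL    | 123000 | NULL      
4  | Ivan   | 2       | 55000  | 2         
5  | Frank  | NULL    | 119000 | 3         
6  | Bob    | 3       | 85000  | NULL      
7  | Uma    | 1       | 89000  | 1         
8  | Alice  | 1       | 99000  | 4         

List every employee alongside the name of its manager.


This is a self-join: employees is joined to a second copy of itself, matching each row's manager_id to another row's id. Use LEFT JOIN so rows with manager_id=NULL are kept.
  - employee 1 (Karen): manager_id=NULL -> NULL
  - employee 2 (George): manager_id=NULL -> NULL
  - employee 3 (Dana): manager_id=NULL -> NULL
  - employee 4 (Ivan): manager_id=2 -> George
  - employee 5 (Frank): manager_id=3 -> Dana
  - employee 6 (Bob): manager_id=NULL -> NULL
  - employee 7 (Uma): manager_id=1 -> Karen
  - employee 8 (Alice): manager_id=4 -> Ivan

SQL:
SELECT a.name AS item, b.name AS manager
FROM employees a
LEFT JOIN employees b ON a.manager_id = b.id

Result:
item   | manager
-------+--------
Karen  | NULL   
George | NULL   
Dana   | NULL   
Ivan   | George 
Frank  | Dana   
Bob    | NULL   
Uma    | Karen  
Alice  | Ivan   


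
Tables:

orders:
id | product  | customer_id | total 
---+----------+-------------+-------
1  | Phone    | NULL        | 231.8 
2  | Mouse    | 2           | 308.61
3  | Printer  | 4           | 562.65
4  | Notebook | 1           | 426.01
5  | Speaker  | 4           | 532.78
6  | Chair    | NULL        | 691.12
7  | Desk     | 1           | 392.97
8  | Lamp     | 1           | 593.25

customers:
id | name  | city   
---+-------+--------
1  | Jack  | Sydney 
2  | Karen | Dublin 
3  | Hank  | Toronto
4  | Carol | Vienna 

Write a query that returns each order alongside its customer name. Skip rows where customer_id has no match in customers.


INNER JOIN keeps only orders rows whose customer_id matches an id in customers. Walk through each order:
  - order 1 (Phone): customer_id=NULL, no match -> dropped
  - order 2 (Mouse): customer_id=2 -> matches Karen
  - order 3 (Printer): customer_id=4 -> matches Carol
  - order 4 (Notebook): customer_id=1 -> matches Jack
  - order 5 (Speaker): customer_id=4 -> matches Carol
  - order 6 (Chair): customer_id=NULL, no match -> dropped
  - order 7 (Desk): customer_id=1 -> matches Jack
  - order 8 (Lamp): customer_id=1 -> matches Jack
So 2 of 8 rows are dropped.

SQL:
SELECT a.product, b.name AS customer
FROM orders a
INNER JOIN customers b ON a.customer_id = b.id

Result:
product  | customer
---------+---------
Mouse    | Karen   
Printer  | Carol   
Notebook | Jack    
Speaker  | Carol   
Desk     | Jack    
Lamp     | Jack    


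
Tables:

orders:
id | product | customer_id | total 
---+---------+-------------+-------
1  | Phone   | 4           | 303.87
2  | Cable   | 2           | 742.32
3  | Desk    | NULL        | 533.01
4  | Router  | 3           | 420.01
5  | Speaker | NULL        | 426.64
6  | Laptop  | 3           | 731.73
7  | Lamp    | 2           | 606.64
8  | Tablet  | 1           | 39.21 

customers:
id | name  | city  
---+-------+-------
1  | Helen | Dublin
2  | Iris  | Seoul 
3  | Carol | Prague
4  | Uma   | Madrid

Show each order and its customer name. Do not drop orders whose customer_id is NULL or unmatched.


LEFT JOIN keeps every row from orders (the left table); where customer_id has no match in customers, the customer columns become NULL. Walk through each order:
  - order 1 (Phone): customer_id=4 -> matches Uma
  - order 2 (Cable): customer_id=2 -> matches Iris
  - order 3 (Desk): customer_id=NULL, no match -> kept with NULL
  - order 4 (Router): customer_id=3 -> matches Carol
  - order 5 (Speaker): customer_id=NULL, no match -> kept with NULL
  - order 6 (Laptop): customer_id=3 -> matches Carol
  - order 7 (Lamp): customer_id=2 -> matches Iris
  - order 8 (Tablet): customer_id=1 -> matches Helen
All 8 rows appear; 2 have NULL customer.

SQL:
SELECT a.product, b.name AS customer
FROM orders a
LEFT JOIN customers b ON a.customer_id = b.id

Result:
product | customer
--------+---------
Phone   | Uma     
Cable   | Iris    
Desk    | NULL    
Router  | Carol   
Speaker | NULL    
Laptop  | Carol   
Lamp    | Iris    
Tablet  | Helen   


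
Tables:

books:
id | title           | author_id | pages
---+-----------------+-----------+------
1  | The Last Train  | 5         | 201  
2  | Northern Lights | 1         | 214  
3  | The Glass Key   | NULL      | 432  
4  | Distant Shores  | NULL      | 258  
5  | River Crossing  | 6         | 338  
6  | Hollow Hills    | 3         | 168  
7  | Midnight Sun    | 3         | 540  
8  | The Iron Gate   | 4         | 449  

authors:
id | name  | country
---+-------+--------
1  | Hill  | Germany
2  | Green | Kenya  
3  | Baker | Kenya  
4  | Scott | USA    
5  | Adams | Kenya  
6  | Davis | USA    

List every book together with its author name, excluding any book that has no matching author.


INNER JOIN keeps only books rows whose author_id matches an id in authors. Walk through each book:
  - book 1 (The Last Train): author_id=5 -> matches Adams
  - book 2 (Northern Lights): author_id=1 -> matches Hill
  - book 3 (The Glass Key): author_id=NULL, no match -> dropped
  - book 4 (Distant Shores): author_id=NULL, no match -> dropped
  - book 5 (River Crossing): author_id=6 -> matches Davis
  - book 6 (Hollow Hills): author_id=3 -> matches Baker
  - book 7 (Midnight Sun): author_id=3 -> matches Baker
  - book 8 (The Iron Gate): author_id=4 -> matches Scott
So 2 of 8 rows are dropped.

SQL:
SELECT a.title, b.name AS author
FROM books a
INNER JOIN authors b ON a.author_id = b.id

Result:
title           | author
----------------+-------
The Last Train  | Adams 
Northern Lights | Hill  
River Crossing  | Davis 
Hollow Hills    | Baker 
Midnight Sun    | Baker 
The Iron Gate   | Scott 
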